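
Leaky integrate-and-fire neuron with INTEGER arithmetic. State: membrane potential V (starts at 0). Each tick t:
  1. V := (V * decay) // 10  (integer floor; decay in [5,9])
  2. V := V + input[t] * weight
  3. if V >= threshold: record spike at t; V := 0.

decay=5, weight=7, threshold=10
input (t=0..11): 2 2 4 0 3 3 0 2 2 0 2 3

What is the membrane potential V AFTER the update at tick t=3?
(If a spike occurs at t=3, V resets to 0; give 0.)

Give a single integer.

Answer: 0

Derivation:
t=0: input=2 -> V=0 FIRE
t=1: input=2 -> V=0 FIRE
t=2: input=4 -> V=0 FIRE
t=3: input=0 -> V=0
t=4: input=3 -> V=0 FIRE
t=5: input=3 -> V=0 FIRE
t=6: input=0 -> V=0
t=7: input=2 -> V=0 FIRE
t=8: input=2 -> V=0 FIRE
t=9: input=0 -> V=0
t=10: input=2 -> V=0 FIRE
t=11: input=3 -> V=0 FIRE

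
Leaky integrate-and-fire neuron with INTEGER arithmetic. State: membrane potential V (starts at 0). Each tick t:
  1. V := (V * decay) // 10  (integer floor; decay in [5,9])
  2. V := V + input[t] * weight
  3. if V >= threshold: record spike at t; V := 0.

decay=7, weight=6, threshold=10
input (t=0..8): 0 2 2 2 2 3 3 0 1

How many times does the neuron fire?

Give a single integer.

t=0: input=0 -> V=0
t=1: input=2 -> V=0 FIRE
t=2: input=2 -> V=0 FIRE
t=3: input=2 -> V=0 FIRE
t=4: input=2 -> V=0 FIRE
t=5: input=3 -> V=0 FIRE
t=6: input=3 -> V=0 FIRE
t=7: input=0 -> V=0
t=8: input=1 -> V=6

Answer: 6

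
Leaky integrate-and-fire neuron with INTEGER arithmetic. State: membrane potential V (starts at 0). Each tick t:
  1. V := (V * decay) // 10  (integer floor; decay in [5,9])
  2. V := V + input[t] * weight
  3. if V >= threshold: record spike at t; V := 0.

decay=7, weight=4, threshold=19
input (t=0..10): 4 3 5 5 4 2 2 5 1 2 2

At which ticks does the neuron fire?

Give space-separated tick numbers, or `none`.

Answer: 1 2 3 5 7

Derivation:
t=0: input=4 -> V=16
t=1: input=3 -> V=0 FIRE
t=2: input=5 -> V=0 FIRE
t=3: input=5 -> V=0 FIRE
t=4: input=4 -> V=16
t=5: input=2 -> V=0 FIRE
t=6: input=2 -> V=8
t=7: input=5 -> V=0 FIRE
t=8: input=1 -> V=4
t=9: input=2 -> V=10
t=10: input=2 -> V=15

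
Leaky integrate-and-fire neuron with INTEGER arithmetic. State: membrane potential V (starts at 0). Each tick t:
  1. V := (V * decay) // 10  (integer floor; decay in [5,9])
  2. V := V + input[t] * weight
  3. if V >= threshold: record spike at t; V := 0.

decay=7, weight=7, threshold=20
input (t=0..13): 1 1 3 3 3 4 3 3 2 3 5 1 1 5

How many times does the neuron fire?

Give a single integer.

t=0: input=1 -> V=7
t=1: input=1 -> V=11
t=2: input=3 -> V=0 FIRE
t=3: input=3 -> V=0 FIRE
t=4: input=3 -> V=0 FIRE
t=5: input=4 -> V=0 FIRE
t=6: input=3 -> V=0 FIRE
t=7: input=3 -> V=0 FIRE
t=8: input=2 -> V=14
t=9: input=3 -> V=0 FIRE
t=10: input=5 -> V=0 FIRE
t=11: input=1 -> V=7
t=12: input=1 -> V=11
t=13: input=5 -> V=0 FIRE

Answer: 9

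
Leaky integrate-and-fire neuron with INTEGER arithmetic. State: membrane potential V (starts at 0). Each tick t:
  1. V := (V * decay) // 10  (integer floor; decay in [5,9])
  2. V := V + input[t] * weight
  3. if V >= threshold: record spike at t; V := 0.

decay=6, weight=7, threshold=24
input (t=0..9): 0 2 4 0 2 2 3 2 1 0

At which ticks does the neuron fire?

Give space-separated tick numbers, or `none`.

t=0: input=0 -> V=0
t=1: input=2 -> V=14
t=2: input=4 -> V=0 FIRE
t=3: input=0 -> V=0
t=4: input=2 -> V=14
t=5: input=2 -> V=22
t=6: input=3 -> V=0 FIRE
t=7: input=2 -> V=14
t=8: input=1 -> V=15
t=9: input=0 -> V=9

Answer: 2 6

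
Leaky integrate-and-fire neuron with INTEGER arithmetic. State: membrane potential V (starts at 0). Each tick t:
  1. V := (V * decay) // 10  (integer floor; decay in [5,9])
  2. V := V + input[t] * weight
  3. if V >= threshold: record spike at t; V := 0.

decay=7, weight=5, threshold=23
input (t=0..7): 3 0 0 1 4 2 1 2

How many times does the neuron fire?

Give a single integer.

t=0: input=3 -> V=15
t=1: input=0 -> V=10
t=2: input=0 -> V=7
t=3: input=1 -> V=9
t=4: input=4 -> V=0 FIRE
t=5: input=2 -> V=10
t=6: input=1 -> V=12
t=7: input=2 -> V=18

Answer: 1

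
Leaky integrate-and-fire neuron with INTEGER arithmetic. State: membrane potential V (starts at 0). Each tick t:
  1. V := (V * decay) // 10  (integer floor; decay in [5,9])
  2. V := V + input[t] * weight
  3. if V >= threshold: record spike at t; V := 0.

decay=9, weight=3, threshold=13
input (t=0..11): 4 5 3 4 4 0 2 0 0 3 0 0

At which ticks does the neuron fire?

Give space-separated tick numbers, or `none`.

Answer: 1 3 6

Derivation:
t=0: input=4 -> V=12
t=1: input=5 -> V=0 FIRE
t=2: input=3 -> V=9
t=3: input=4 -> V=0 FIRE
t=4: input=4 -> V=12
t=5: input=0 -> V=10
t=6: input=2 -> V=0 FIRE
t=7: input=0 -> V=0
t=8: input=0 -> V=0
t=9: input=3 -> V=9
t=10: input=0 -> V=8
t=11: input=0 -> V=7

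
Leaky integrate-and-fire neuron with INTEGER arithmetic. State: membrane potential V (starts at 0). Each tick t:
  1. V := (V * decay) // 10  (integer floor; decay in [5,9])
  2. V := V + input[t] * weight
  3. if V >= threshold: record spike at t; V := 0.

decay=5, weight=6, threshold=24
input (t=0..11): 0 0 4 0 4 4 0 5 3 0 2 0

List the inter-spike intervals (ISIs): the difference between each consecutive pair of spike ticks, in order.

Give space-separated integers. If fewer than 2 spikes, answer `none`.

t=0: input=0 -> V=0
t=1: input=0 -> V=0
t=2: input=4 -> V=0 FIRE
t=3: input=0 -> V=0
t=4: input=4 -> V=0 FIRE
t=5: input=4 -> V=0 FIRE
t=6: input=0 -> V=0
t=7: input=5 -> V=0 FIRE
t=8: input=3 -> V=18
t=9: input=0 -> V=9
t=10: input=2 -> V=16
t=11: input=0 -> V=8

Answer: 2 1 2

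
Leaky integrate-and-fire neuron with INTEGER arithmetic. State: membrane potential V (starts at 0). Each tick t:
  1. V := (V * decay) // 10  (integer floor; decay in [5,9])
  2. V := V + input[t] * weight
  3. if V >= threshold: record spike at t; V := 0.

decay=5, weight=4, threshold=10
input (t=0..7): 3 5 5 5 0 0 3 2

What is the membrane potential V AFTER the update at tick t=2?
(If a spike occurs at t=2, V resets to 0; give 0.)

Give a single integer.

Answer: 0

Derivation:
t=0: input=3 -> V=0 FIRE
t=1: input=5 -> V=0 FIRE
t=2: input=5 -> V=0 FIRE
t=3: input=5 -> V=0 FIRE
t=4: input=0 -> V=0
t=5: input=0 -> V=0
t=6: input=3 -> V=0 FIRE
t=7: input=2 -> V=8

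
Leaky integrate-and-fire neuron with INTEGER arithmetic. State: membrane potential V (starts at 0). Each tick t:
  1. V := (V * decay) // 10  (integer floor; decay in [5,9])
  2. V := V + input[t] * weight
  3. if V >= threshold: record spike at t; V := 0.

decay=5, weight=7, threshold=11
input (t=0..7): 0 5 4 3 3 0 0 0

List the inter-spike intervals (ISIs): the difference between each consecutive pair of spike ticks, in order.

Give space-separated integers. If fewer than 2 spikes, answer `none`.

Answer: 1 1 1

Derivation:
t=0: input=0 -> V=0
t=1: input=5 -> V=0 FIRE
t=2: input=4 -> V=0 FIRE
t=3: input=3 -> V=0 FIRE
t=4: input=3 -> V=0 FIRE
t=5: input=0 -> V=0
t=6: input=0 -> V=0
t=7: input=0 -> V=0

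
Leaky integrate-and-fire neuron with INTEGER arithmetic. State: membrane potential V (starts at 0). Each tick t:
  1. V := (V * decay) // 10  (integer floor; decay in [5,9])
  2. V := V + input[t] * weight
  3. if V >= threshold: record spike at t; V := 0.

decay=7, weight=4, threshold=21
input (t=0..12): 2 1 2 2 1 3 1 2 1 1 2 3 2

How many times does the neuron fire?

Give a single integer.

Answer: 2

Derivation:
t=0: input=2 -> V=8
t=1: input=1 -> V=9
t=2: input=2 -> V=14
t=3: input=2 -> V=17
t=4: input=1 -> V=15
t=5: input=3 -> V=0 FIRE
t=6: input=1 -> V=4
t=7: input=2 -> V=10
t=8: input=1 -> V=11
t=9: input=1 -> V=11
t=10: input=2 -> V=15
t=11: input=3 -> V=0 FIRE
t=12: input=2 -> V=8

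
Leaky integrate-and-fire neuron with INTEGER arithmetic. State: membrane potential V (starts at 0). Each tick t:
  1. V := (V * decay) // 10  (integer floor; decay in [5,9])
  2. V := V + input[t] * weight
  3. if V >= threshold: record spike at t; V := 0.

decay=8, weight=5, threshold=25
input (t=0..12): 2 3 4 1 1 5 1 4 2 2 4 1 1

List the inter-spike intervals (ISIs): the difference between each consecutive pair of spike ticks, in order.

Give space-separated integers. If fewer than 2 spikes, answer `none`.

Answer: 3 3 2

Derivation:
t=0: input=2 -> V=10
t=1: input=3 -> V=23
t=2: input=4 -> V=0 FIRE
t=3: input=1 -> V=5
t=4: input=1 -> V=9
t=5: input=5 -> V=0 FIRE
t=6: input=1 -> V=5
t=7: input=4 -> V=24
t=8: input=2 -> V=0 FIRE
t=9: input=2 -> V=10
t=10: input=4 -> V=0 FIRE
t=11: input=1 -> V=5
t=12: input=1 -> V=9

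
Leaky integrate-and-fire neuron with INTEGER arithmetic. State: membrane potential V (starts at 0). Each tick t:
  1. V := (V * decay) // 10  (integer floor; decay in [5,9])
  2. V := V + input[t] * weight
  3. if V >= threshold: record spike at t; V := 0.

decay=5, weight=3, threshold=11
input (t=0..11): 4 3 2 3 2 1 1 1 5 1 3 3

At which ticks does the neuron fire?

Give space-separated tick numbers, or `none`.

t=0: input=4 -> V=0 FIRE
t=1: input=3 -> V=9
t=2: input=2 -> V=10
t=3: input=3 -> V=0 FIRE
t=4: input=2 -> V=6
t=5: input=1 -> V=6
t=6: input=1 -> V=6
t=7: input=1 -> V=6
t=8: input=5 -> V=0 FIRE
t=9: input=1 -> V=3
t=10: input=3 -> V=10
t=11: input=3 -> V=0 FIRE

Answer: 0 3 8 11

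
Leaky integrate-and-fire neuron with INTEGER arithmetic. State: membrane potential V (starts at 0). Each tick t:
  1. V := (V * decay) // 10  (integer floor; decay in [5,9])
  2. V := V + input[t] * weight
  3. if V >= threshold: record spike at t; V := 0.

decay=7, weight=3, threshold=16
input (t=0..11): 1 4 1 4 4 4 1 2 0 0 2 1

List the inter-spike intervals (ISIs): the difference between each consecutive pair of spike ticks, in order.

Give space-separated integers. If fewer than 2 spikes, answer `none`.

t=0: input=1 -> V=3
t=1: input=4 -> V=14
t=2: input=1 -> V=12
t=3: input=4 -> V=0 FIRE
t=4: input=4 -> V=12
t=5: input=4 -> V=0 FIRE
t=6: input=1 -> V=3
t=7: input=2 -> V=8
t=8: input=0 -> V=5
t=9: input=0 -> V=3
t=10: input=2 -> V=8
t=11: input=1 -> V=8

Answer: 2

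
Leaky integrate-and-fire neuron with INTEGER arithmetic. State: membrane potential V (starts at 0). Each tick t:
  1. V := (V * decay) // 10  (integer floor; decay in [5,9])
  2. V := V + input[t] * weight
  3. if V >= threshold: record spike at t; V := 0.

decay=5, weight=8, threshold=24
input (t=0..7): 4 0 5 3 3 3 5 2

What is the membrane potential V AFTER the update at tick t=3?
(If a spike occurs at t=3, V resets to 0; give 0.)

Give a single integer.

t=0: input=4 -> V=0 FIRE
t=1: input=0 -> V=0
t=2: input=5 -> V=0 FIRE
t=3: input=3 -> V=0 FIRE
t=4: input=3 -> V=0 FIRE
t=5: input=3 -> V=0 FIRE
t=6: input=5 -> V=0 FIRE
t=7: input=2 -> V=16

Answer: 0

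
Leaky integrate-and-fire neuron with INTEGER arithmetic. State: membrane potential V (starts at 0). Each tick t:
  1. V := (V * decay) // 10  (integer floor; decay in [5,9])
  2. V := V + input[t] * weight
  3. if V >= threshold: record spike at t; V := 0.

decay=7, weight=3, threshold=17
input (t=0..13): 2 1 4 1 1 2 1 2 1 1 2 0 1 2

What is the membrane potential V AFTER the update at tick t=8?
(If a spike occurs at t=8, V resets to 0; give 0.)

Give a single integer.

Answer: 12

Derivation:
t=0: input=2 -> V=6
t=1: input=1 -> V=7
t=2: input=4 -> V=16
t=3: input=1 -> V=14
t=4: input=1 -> V=12
t=5: input=2 -> V=14
t=6: input=1 -> V=12
t=7: input=2 -> V=14
t=8: input=1 -> V=12
t=9: input=1 -> V=11
t=10: input=2 -> V=13
t=11: input=0 -> V=9
t=12: input=1 -> V=9
t=13: input=2 -> V=12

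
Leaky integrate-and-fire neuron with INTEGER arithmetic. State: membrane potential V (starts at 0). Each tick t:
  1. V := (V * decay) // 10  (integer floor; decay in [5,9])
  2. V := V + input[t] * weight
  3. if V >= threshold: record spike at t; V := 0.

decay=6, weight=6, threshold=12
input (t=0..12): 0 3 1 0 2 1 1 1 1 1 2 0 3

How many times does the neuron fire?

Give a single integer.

Answer: 5

Derivation:
t=0: input=0 -> V=0
t=1: input=3 -> V=0 FIRE
t=2: input=1 -> V=6
t=3: input=0 -> V=3
t=4: input=2 -> V=0 FIRE
t=5: input=1 -> V=6
t=6: input=1 -> V=9
t=7: input=1 -> V=11
t=8: input=1 -> V=0 FIRE
t=9: input=1 -> V=6
t=10: input=2 -> V=0 FIRE
t=11: input=0 -> V=0
t=12: input=3 -> V=0 FIRE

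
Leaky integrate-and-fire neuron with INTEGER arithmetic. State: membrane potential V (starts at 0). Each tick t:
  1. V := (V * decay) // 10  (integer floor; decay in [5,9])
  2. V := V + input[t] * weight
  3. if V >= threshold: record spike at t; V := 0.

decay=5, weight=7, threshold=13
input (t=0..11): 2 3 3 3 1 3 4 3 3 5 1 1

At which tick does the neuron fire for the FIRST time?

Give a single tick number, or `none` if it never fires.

t=0: input=2 -> V=0 FIRE
t=1: input=3 -> V=0 FIRE
t=2: input=3 -> V=0 FIRE
t=3: input=3 -> V=0 FIRE
t=4: input=1 -> V=7
t=5: input=3 -> V=0 FIRE
t=6: input=4 -> V=0 FIRE
t=7: input=3 -> V=0 FIRE
t=8: input=3 -> V=0 FIRE
t=9: input=5 -> V=0 FIRE
t=10: input=1 -> V=7
t=11: input=1 -> V=10

Answer: 0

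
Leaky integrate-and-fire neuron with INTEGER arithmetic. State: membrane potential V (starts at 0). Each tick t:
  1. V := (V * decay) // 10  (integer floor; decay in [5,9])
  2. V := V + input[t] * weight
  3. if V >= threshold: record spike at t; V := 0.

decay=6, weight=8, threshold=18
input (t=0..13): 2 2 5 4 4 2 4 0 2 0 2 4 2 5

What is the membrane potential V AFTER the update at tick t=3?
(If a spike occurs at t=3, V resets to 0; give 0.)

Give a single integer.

t=0: input=2 -> V=16
t=1: input=2 -> V=0 FIRE
t=2: input=5 -> V=0 FIRE
t=3: input=4 -> V=0 FIRE
t=4: input=4 -> V=0 FIRE
t=5: input=2 -> V=16
t=6: input=4 -> V=0 FIRE
t=7: input=0 -> V=0
t=8: input=2 -> V=16
t=9: input=0 -> V=9
t=10: input=2 -> V=0 FIRE
t=11: input=4 -> V=0 FIRE
t=12: input=2 -> V=16
t=13: input=5 -> V=0 FIRE

Answer: 0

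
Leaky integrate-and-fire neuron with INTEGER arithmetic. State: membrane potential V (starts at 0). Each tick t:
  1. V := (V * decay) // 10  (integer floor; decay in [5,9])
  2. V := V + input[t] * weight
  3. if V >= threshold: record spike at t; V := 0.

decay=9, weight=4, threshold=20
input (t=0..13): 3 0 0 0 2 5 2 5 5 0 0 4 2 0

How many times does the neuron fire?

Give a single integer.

t=0: input=3 -> V=12
t=1: input=0 -> V=10
t=2: input=0 -> V=9
t=3: input=0 -> V=8
t=4: input=2 -> V=15
t=5: input=5 -> V=0 FIRE
t=6: input=2 -> V=8
t=7: input=5 -> V=0 FIRE
t=8: input=5 -> V=0 FIRE
t=9: input=0 -> V=0
t=10: input=0 -> V=0
t=11: input=4 -> V=16
t=12: input=2 -> V=0 FIRE
t=13: input=0 -> V=0

Answer: 4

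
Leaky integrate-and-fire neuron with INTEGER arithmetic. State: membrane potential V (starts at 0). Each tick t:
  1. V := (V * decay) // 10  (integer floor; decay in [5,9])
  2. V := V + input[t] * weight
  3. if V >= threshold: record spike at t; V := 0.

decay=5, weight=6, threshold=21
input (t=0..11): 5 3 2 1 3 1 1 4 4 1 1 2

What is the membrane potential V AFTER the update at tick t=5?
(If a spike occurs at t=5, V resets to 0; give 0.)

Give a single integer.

t=0: input=5 -> V=0 FIRE
t=1: input=3 -> V=18
t=2: input=2 -> V=0 FIRE
t=3: input=1 -> V=6
t=4: input=3 -> V=0 FIRE
t=5: input=1 -> V=6
t=6: input=1 -> V=9
t=7: input=4 -> V=0 FIRE
t=8: input=4 -> V=0 FIRE
t=9: input=1 -> V=6
t=10: input=1 -> V=9
t=11: input=2 -> V=16

Answer: 6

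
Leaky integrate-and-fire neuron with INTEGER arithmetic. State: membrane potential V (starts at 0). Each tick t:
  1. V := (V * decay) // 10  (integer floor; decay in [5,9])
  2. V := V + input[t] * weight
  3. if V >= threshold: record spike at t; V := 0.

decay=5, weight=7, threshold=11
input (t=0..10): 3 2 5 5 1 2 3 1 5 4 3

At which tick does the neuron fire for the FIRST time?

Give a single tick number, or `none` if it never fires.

t=0: input=3 -> V=0 FIRE
t=1: input=2 -> V=0 FIRE
t=2: input=5 -> V=0 FIRE
t=3: input=5 -> V=0 FIRE
t=4: input=1 -> V=7
t=5: input=2 -> V=0 FIRE
t=6: input=3 -> V=0 FIRE
t=7: input=1 -> V=7
t=8: input=5 -> V=0 FIRE
t=9: input=4 -> V=0 FIRE
t=10: input=3 -> V=0 FIRE

Answer: 0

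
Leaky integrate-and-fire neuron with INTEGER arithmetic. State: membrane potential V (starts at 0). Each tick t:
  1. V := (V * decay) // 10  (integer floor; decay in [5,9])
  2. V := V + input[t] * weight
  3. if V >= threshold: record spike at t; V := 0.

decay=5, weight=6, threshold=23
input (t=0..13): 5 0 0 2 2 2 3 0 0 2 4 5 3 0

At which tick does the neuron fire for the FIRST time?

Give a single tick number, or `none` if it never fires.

Answer: 0

Derivation:
t=0: input=5 -> V=0 FIRE
t=1: input=0 -> V=0
t=2: input=0 -> V=0
t=3: input=2 -> V=12
t=4: input=2 -> V=18
t=5: input=2 -> V=21
t=6: input=3 -> V=0 FIRE
t=7: input=0 -> V=0
t=8: input=0 -> V=0
t=9: input=2 -> V=12
t=10: input=4 -> V=0 FIRE
t=11: input=5 -> V=0 FIRE
t=12: input=3 -> V=18
t=13: input=0 -> V=9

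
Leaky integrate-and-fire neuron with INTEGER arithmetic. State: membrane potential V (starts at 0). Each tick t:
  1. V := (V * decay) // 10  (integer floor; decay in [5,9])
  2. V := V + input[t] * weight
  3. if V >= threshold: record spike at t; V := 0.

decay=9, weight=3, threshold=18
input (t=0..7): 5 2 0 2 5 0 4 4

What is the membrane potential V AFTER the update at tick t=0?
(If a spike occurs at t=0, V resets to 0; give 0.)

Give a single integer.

t=0: input=5 -> V=15
t=1: input=2 -> V=0 FIRE
t=2: input=0 -> V=0
t=3: input=2 -> V=6
t=4: input=5 -> V=0 FIRE
t=5: input=0 -> V=0
t=6: input=4 -> V=12
t=7: input=4 -> V=0 FIRE

Answer: 15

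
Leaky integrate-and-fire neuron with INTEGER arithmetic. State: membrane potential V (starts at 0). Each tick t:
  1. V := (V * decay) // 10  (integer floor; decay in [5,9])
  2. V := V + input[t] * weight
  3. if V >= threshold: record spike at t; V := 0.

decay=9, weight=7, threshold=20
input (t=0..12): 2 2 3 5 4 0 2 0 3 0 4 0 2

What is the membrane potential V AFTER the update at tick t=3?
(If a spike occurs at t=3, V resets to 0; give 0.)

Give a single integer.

t=0: input=2 -> V=14
t=1: input=2 -> V=0 FIRE
t=2: input=3 -> V=0 FIRE
t=3: input=5 -> V=0 FIRE
t=4: input=4 -> V=0 FIRE
t=5: input=0 -> V=0
t=6: input=2 -> V=14
t=7: input=0 -> V=12
t=8: input=3 -> V=0 FIRE
t=9: input=0 -> V=0
t=10: input=4 -> V=0 FIRE
t=11: input=0 -> V=0
t=12: input=2 -> V=14

Answer: 0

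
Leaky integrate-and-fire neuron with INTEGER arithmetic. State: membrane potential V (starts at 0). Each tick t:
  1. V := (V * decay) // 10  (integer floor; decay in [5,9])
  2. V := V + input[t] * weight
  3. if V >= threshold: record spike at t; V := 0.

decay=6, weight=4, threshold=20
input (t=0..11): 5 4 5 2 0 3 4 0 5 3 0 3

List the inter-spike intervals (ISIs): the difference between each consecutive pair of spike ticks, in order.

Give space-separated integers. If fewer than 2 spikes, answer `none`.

t=0: input=5 -> V=0 FIRE
t=1: input=4 -> V=16
t=2: input=5 -> V=0 FIRE
t=3: input=2 -> V=8
t=4: input=0 -> V=4
t=5: input=3 -> V=14
t=6: input=4 -> V=0 FIRE
t=7: input=0 -> V=0
t=8: input=5 -> V=0 FIRE
t=9: input=3 -> V=12
t=10: input=0 -> V=7
t=11: input=3 -> V=16

Answer: 2 4 2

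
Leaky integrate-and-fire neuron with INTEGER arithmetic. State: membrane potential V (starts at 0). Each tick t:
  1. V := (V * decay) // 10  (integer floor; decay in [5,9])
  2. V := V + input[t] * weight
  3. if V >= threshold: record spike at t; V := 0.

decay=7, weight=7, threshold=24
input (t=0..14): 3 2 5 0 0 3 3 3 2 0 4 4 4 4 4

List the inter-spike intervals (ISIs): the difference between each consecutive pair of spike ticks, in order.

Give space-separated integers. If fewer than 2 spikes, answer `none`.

t=0: input=3 -> V=21
t=1: input=2 -> V=0 FIRE
t=2: input=5 -> V=0 FIRE
t=3: input=0 -> V=0
t=4: input=0 -> V=0
t=5: input=3 -> V=21
t=6: input=3 -> V=0 FIRE
t=7: input=3 -> V=21
t=8: input=2 -> V=0 FIRE
t=9: input=0 -> V=0
t=10: input=4 -> V=0 FIRE
t=11: input=4 -> V=0 FIRE
t=12: input=4 -> V=0 FIRE
t=13: input=4 -> V=0 FIRE
t=14: input=4 -> V=0 FIRE

Answer: 1 4 2 2 1 1 1 1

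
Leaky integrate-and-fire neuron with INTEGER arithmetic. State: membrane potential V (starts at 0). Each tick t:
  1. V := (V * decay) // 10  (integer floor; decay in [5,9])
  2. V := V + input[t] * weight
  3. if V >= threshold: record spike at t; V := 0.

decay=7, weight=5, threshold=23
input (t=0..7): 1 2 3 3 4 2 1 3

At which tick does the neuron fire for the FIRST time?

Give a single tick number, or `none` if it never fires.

t=0: input=1 -> V=5
t=1: input=2 -> V=13
t=2: input=3 -> V=0 FIRE
t=3: input=3 -> V=15
t=4: input=4 -> V=0 FIRE
t=5: input=2 -> V=10
t=6: input=1 -> V=12
t=7: input=3 -> V=0 FIRE

Answer: 2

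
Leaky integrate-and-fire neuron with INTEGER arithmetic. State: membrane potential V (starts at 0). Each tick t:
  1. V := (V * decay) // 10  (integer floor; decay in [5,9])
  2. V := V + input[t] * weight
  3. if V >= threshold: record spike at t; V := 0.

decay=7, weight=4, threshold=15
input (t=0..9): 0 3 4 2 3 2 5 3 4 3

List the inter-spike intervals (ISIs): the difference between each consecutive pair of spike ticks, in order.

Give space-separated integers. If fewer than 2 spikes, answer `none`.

Answer: 2 2 2

Derivation:
t=0: input=0 -> V=0
t=1: input=3 -> V=12
t=2: input=4 -> V=0 FIRE
t=3: input=2 -> V=8
t=4: input=3 -> V=0 FIRE
t=5: input=2 -> V=8
t=6: input=5 -> V=0 FIRE
t=7: input=3 -> V=12
t=8: input=4 -> V=0 FIRE
t=9: input=3 -> V=12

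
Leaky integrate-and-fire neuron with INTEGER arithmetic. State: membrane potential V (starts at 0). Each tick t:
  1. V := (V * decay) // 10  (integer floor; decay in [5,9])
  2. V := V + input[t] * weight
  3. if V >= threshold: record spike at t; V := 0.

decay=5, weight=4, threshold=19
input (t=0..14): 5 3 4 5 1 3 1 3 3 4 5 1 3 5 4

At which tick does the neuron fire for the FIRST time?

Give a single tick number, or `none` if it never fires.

Answer: 0

Derivation:
t=0: input=5 -> V=0 FIRE
t=1: input=3 -> V=12
t=2: input=4 -> V=0 FIRE
t=3: input=5 -> V=0 FIRE
t=4: input=1 -> V=4
t=5: input=3 -> V=14
t=6: input=1 -> V=11
t=7: input=3 -> V=17
t=8: input=3 -> V=0 FIRE
t=9: input=4 -> V=16
t=10: input=5 -> V=0 FIRE
t=11: input=1 -> V=4
t=12: input=3 -> V=14
t=13: input=5 -> V=0 FIRE
t=14: input=4 -> V=16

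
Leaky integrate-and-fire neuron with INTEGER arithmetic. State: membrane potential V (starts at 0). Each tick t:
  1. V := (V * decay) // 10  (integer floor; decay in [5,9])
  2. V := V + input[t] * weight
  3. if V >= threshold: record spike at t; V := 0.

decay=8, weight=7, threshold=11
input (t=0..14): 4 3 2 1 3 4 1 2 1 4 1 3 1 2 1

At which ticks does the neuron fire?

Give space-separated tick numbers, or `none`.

Answer: 0 1 2 4 5 7 9 11 13

Derivation:
t=0: input=4 -> V=0 FIRE
t=1: input=3 -> V=0 FIRE
t=2: input=2 -> V=0 FIRE
t=3: input=1 -> V=7
t=4: input=3 -> V=0 FIRE
t=5: input=4 -> V=0 FIRE
t=6: input=1 -> V=7
t=7: input=2 -> V=0 FIRE
t=8: input=1 -> V=7
t=9: input=4 -> V=0 FIRE
t=10: input=1 -> V=7
t=11: input=3 -> V=0 FIRE
t=12: input=1 -> V=7
t=13: input=2 -> V=0 FIRE
t=14: input=1 -> V=7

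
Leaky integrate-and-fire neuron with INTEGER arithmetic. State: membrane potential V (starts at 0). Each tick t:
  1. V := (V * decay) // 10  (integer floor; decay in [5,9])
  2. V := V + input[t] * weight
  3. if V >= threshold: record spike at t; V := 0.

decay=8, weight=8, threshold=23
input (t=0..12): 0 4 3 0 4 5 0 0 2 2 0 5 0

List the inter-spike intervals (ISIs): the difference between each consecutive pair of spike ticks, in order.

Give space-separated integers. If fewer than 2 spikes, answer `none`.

Answer: 1 2 1 4 2

Derivation:
t=0: input=0 -> V=0
t=1: input=4 -> V=0 FIRE
t=2: input=3 -> V=0 FIRE
t=3: input=0 -> V=0
t=4: input=4 -> V=0 FIRE
t=5: input=5 -> V=0 FIRE
t=6: input=0 -> V=0
t=7: input=0 -> V=0
t=8: input=2 -> V=16
t=9: input=2 -> V=0 FIRE
t=10: input=0 -> V=0
t=11: input=5 -> V=0 FIRE
t=12: input=0 -> V=0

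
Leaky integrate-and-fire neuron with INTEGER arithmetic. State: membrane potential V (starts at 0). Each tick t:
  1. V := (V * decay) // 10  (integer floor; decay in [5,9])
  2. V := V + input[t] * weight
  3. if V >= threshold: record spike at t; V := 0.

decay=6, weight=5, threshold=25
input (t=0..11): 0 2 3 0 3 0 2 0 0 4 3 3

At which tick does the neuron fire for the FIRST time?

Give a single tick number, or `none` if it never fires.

t=0: input=0 -> V=0
t=1: input=2 -> V=10
t=2: input=3 -> V=21
t=3: input=0 -> V=12
t=4: input=3 -> V=22
t=5: input=0 -> V=13
t=6: input=2 -> V=17
t=7: input=0 -> V=10
t=8: input=0 -> V=6
t=9: input=4 -> V=23
t=10: input=3 -> V=0 FIRE
t=11: input=3 -> V=15

Answer: 10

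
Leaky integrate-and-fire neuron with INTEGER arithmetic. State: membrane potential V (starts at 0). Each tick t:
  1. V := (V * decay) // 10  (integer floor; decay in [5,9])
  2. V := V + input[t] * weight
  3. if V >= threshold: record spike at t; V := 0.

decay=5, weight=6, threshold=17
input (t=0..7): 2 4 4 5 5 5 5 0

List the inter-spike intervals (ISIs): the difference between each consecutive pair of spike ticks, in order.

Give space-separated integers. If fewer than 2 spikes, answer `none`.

Answer: 1 1 1 1 1

Derivation:
t=0: input=2 -> V=12
t=1: input=4 -> V=0 FIRE
t=2: input=4 -> V=0 FIRE
t=3: input=5 -> V=0 FIRE
t=4: input=5 -> V=0 FIRE
t=5: input=5 -> V=0 FIRE
t=6: input=5 -> V=0 FIRE
t=7: input=0 -> V=0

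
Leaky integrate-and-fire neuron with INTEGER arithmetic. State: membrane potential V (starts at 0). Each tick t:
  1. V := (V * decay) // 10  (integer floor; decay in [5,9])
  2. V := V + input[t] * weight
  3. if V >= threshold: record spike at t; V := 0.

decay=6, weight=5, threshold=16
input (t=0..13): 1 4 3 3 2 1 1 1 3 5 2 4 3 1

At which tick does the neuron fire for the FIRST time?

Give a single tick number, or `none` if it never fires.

t=0: input=1 -> V=5
t=1: input=4 -> V=0 FIRE
t=2: input=3 -> V=15
t=3: input=3 -> V=0 FIRE
t=4: input=2 -> V=10
t=5: input=1 -> V=11
t=6: input=1 -> V=11
t=7: input=1 -> V=11
t=8: input=3 -> V=0 FIRE
t=9: input=5 -> V=0 FIRE
t=10: input=2 -> V=10
t=11: input=4 -> V=0 FIRE
t=12: input=3 -> V=15
t=13: input=1 -> V=14

Answer: 1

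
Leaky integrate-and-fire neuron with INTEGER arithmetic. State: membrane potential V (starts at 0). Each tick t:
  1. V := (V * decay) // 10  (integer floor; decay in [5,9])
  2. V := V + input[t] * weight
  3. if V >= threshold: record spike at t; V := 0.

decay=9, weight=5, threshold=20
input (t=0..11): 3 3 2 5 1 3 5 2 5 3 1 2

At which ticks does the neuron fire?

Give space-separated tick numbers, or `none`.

Answer: 1 3 6 8 11

Derivation:
t=0: input=3 -> V=15
t=1: input=3 -> V=0 FIRE
t=2: input=2 -> V=10
t=3: input=5 -> V=0 FIRE
t=4: input=1 -> V=5
t=5: input=3 -> V=19
t=6: input=5 -> V=0 FIRE
t=7: input=2 -> V=10
t=8: input=5 -> V=0 FIRE
t=9: input=3 -> V=15
t=10: input=1 -> V=18
t=11: input=2 -> V=0 FIRE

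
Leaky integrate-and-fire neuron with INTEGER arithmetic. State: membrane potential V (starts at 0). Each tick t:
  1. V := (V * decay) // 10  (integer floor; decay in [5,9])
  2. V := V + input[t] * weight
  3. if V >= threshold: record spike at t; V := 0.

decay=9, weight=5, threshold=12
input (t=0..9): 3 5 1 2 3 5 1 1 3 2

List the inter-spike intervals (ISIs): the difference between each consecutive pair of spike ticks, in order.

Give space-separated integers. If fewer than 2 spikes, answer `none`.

t=0: input=3 -> V=0 FIRE
t=1: input=5 -> V=0 FIRE
t=2: input=1 -> V=5
t=3: input=2 -> V=0 FIRE
t=4: input=3 -> V=0 FIRE
t=5: input=5 -> V=0 FIRE
t=6: input=1 -> V=5
t=7: input=1 -> V=9
t=8: input=3 -> V=0 FIRE
t=9: input=2 -> V=10

Answer: 1 2 1 1 3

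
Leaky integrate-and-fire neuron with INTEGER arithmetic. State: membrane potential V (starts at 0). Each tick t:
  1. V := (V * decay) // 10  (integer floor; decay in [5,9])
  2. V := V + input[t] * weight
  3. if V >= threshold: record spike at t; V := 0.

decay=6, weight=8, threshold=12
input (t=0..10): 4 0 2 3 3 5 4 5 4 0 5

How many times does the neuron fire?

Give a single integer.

t=0: input=4 -> V=0 FIRE
t=1: input=0 -> V=0
t=2: input=2 -> V=0 FIRE
t=3: input=3 -> V=0 FIRE
t=4: input=3 -> V=0 FIRE
t=5: input=5 -> V=0 FIRE
t=6: input=4 -> V=0 FIRE
t=7: input=5 -> V=0 FIRE
t=8: input=4 -> V=0 FIRE
t=9: input=0 -> V=0
t=10: input=5 -> V=0 FIRE

Answer: 9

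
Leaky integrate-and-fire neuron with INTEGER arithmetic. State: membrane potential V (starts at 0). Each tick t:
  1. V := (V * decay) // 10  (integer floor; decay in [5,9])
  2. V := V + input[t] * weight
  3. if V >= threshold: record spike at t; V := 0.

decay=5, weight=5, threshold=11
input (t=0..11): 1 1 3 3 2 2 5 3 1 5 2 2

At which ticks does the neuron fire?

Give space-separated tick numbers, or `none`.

t=0: input=1 -> V=5
t=1: input=1 -> V=7
t=2: input=3 -> V=0 FIRE
t=3: input=3 -> V=0 FIRE
t=4: input=2 -> V=10
t=5: input=2 -> V=0 FIRE
t=6: input=5 -> V=0 FIRE
t=7: input=3 -> V=0 FIRE
t=8: input=1 -> V=5
t=9: input=5 -> V=0 FIRE
t=10: input=2 -> V=10
t=11: input=2 -> V=0 FIRE

Answer: 2 3 5 6 7 9 11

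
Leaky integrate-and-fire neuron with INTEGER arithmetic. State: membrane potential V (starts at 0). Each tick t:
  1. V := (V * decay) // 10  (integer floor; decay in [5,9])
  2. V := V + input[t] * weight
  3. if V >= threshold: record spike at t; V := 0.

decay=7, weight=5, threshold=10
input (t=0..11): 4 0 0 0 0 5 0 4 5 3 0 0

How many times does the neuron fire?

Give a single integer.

Answer: 5

Derivation:
t=0: input=4 -> V=0 FIRE
t=1: input=0 -> V=0
t=2: input=0 -> V=0
t=3: input=0 -> V=0
t=4: input=0 -> V=0
t=5: input=5 -> V=0 FIRE
t=6: input=0 -> V=0
t=7: input=4 -> V=0 FIRE
t=8: input=5 -> V=0 FIRE
t=9: input=3 -> V=0 FIRE
t=10: input=0 -> V=0
t=11: input=0 -> V=0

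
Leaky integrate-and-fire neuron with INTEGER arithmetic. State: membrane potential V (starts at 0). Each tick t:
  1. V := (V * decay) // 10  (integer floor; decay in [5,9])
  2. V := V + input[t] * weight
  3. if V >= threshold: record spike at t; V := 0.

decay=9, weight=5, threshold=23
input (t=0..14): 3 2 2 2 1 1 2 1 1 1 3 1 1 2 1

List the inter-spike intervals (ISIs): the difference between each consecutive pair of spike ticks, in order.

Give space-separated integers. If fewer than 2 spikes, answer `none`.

Answer: 4 5

Derivation:
t=0: input=3 -> V=15
t=1: input=2 -> V=0 FIRE
t=2: input=2 -> V=10
t=3: input=2 -> V=19
t=4: input=1 -> V=22
t=5: input=1 -> V=0 FIRE
t=6: input=2 -> V=10
t=7: input=1 -> V=14
t=8: input=1 -> V=17
t=9: input=1 -> V=20
t=10: input=3 -> V=0 FIRE
t=11: input=1 -> V=5
t=12: input=1 -> V=9
t=13: input=2 -> V=18
t=14: input=1 -> V=21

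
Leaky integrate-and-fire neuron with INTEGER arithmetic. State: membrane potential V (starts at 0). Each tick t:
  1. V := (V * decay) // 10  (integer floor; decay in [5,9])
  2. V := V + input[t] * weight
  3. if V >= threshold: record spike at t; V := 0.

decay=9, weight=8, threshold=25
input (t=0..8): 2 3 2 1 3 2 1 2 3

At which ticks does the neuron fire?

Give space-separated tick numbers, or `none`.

t=0: input=2 -> V=16
t=1: input=3 -> V=0 FIRE
t=2: input=2 -> V=16
t=3: input=1 -> V=22
t=4: input=3 -> V=0 FIRE
t=5: input=2 -> V=16
t=6: input=1 -> V=22
t=7: input=2 -> V=0 FIRE
t=8: input=3 -> V=24

Answer: 1 4 7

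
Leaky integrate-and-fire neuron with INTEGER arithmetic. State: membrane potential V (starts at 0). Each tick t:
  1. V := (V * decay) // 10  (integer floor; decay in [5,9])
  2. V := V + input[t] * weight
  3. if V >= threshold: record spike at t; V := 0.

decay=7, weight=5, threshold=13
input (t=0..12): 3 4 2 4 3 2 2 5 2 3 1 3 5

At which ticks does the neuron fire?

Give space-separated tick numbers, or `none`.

t=0: input=3 -> V=0 FIRE
t=1: input=4 -> V=0 FIRE
t=2: input=2 -> V=10
t=3: input=4 -> V=0 FIRE
t=4: input=3 -> V=0 FIRE
t=5: input=2 -> V=10
t=6: input=2 -> V=0 FIRE
t=7: input=5 -> V=0 FIRE
t=8: input=2 -> V=10
t=9: input=3 -> V=0 FIRE
t=10: input=1 -> V=5
t=11: input=3 -> V=0 FIRE
t=12: input=5 -> V=0 FIRE

Answer: 0 1 3 4 6 7 9 11 12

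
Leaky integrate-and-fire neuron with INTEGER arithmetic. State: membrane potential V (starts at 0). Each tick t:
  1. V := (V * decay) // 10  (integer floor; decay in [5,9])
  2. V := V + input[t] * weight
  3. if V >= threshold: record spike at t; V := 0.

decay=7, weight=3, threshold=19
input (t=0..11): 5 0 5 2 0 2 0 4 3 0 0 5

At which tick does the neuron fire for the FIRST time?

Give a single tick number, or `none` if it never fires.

t=0: input=5 -> V=15
t=1: input=0 -> V=10
t=2: input=5 -> V=0 FIRE
t=3: input=2 -> V=6
t=4: input=0 -> V=4
t=5: input=2 -> V=8
t=6: input=0 -> V=5
t=7: input=4 -> V=15
t=8: input=3 -> V=0 FIRE
t=9: input=0 -> V=0
t=10: input=0 -> V=0
t=11: input=5 -> V=15

Answer: 2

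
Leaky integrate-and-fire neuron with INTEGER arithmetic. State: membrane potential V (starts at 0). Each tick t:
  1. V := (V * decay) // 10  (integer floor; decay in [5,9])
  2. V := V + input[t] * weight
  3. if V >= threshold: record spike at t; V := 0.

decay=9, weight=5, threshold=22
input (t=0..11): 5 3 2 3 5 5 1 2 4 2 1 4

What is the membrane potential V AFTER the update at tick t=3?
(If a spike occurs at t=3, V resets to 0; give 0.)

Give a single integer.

t=0: input=5 -> V=0 FIRE
t=1: input=3 -> V=15
t=2: input=2 -> V=0 FIRE
t=3: input=3 -> V=15
t=4: input=5 -> V=0 FIRE
t=5: input=5 -> V=0 FIRE
t=6: input=1 -> V=5
t=7: input=2 -> V=14
t=8: input=4 -> V=0 FIRE
t=9: input=2 -> V=10
t=10: input=1 -> V=14
t=11: input=4 -> V=0 FIRE

Answer: 15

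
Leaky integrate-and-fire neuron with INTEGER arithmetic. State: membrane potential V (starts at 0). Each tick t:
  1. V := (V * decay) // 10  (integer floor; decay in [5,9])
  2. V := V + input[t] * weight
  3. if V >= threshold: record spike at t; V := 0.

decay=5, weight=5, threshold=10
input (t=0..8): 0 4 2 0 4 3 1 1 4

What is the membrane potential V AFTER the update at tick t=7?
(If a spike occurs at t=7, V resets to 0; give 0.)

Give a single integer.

Answer: 7

Derivation:
t=0: input=0 -> V=0
t=1: input=4 -> V=0 FIRE
t=2: input=2 -> V=0 FIRE
t=3: input=0 -> V=0
t=4: input=4 -> V=0 FIRE
t=5: input=3 -> V=0 FIRE
t=6: input=1 -> V=5
t=7: input=1 -> V=7
t=8: input=4 -> V=0 FIRE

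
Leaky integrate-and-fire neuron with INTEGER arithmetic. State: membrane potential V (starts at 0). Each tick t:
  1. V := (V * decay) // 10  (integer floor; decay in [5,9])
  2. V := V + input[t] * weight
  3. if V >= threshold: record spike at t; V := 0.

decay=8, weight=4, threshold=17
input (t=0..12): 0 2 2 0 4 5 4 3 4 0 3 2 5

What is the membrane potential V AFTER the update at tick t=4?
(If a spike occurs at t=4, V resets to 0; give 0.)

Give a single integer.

t=0: input=0 -> V=0
t=1: input=2 -> V=8
t=2: input=2 -> V=14
t=3: input=0 -> V=11
t=4: input=4 -> V=0 FIRE
t=5: input=5 -> V=0 FIRE
t=6: input=4 -> V=16
t=7: input=3 -> V=0 FIRE
t=8: input=4 -> V=16
t=9: input=0 -> V=12
t=10: input=3 -> V=0 FIRE
t=11: input=2 -> V=8
t=12: input=5 -> V=0 FIRE

Answer: 0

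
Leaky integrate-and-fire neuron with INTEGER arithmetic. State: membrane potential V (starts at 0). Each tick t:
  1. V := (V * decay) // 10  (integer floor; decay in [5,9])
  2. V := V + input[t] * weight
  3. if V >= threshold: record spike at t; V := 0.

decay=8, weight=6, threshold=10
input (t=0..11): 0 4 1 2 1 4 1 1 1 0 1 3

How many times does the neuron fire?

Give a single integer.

Answer: 5

Derivation:
t=0: input=0 -> V=0
t=1: input=4 -> V=0 FIRE
t=2: input=1 -> V=6
t=3: input=2 -> V=0 FIRE
t=4: input=1 -> V=6
t=5: input=4 -> V=0 FIRE
t=6: input=1 -> V=6
t=7: input=1 -> V=0 FIRE
t=8: input=1 -> V=6
t=9: input=0 -> V=4
t=10: input=1 -> V=9
t=11: input=3 -> V=0 FIRE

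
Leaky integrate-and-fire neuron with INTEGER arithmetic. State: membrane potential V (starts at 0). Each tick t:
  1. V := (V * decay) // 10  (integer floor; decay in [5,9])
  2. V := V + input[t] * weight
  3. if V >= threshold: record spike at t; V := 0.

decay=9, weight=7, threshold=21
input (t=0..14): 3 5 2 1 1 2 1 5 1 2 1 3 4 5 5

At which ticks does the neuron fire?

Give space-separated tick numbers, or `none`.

t=0: input=3 -> V=0 FIRE
t=1: input=5 -> V=0 FIRE
t=2: input=2 -> V=14
t=3: input=1 -> V=19
t=4: input=1 -> V=0 FIRE
t=5: input=2 -> V=14
t=6: input=1 -> V=19
t=7: input=5 -> V=0 FIRE
t=8: input=1 -> V=7
t=9: input=2 -> V=20
t=10: input=1 -> V=0 FIRE
t=11: input=3 -> V=0 FIRE
t=12: input=4 -> V=0 FIRE
t=13: input=5 -> V=0 FIRE
t=14: input=5 -> V=0 FIRE

Answer: 0 1 4 7 10 11 12 13 14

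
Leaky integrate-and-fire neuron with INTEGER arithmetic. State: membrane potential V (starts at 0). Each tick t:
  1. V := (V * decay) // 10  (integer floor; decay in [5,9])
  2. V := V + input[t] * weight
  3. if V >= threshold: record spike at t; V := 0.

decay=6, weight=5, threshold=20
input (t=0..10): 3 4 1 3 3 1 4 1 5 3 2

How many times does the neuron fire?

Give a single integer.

t=0: input=3 -> V=15
t=1: input=4 -> V=0 FIRE
t=2: input=1 -> V=5
t=3: input=3 -> V=18
t=4: input=3 -> V=0 FIRE
t=5: input=1 -> V=5
t=6: input=4 -> V=0 FIRE
t=7: input=1 -> V=5
t=8: input=5 -> V=0 FIRE
t=9: input=3 -> V=15
t=10: input=2 -> V=19

Answer: 4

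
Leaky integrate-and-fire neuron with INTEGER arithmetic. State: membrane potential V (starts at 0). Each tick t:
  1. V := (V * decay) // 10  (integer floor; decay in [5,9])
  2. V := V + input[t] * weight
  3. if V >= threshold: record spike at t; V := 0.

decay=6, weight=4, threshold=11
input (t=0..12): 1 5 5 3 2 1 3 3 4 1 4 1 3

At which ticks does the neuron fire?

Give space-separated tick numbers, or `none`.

t=0: input=1 -> V=4
t=1: input=5 -> V=0 FIRE
t=2: input=5 -> V=0 FIRE
t=3: input=3 -> V=0 FIRE
t=4: input=2 -> V=8
t=5: input=1 -> V=8
t=6: input=3 -> V=0 FIRE
t=7: input=3 -> V=0 FIRE
t=8: input=4 -> V=0 FIRE
t=9: input=1 -> V=4
t=10: input=4 -> V=0 FIRE
t=11: input=1 -> V=4
t=12: input=3 -> V=0 FIRE

Answer: 1 2 3 6 7 8 10 12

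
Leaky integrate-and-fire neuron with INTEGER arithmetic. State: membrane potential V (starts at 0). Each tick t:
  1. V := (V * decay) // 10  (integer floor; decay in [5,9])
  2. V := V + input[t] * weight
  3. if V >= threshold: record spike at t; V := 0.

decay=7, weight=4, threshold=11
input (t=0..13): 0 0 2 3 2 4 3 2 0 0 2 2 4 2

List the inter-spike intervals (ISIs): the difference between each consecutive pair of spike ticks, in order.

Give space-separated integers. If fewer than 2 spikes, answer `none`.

t=0: input=0 -> V=0
t=1: input=0 -> V=0
t=2: input=2 -> V=8
t=3: input=3 -> V=0 FIRE
t=4: input=2 -> V=8
t=5: input=4 -> V=0 FIRE
t=6: input=3 -> V=0 FIRE
t=7: input=2 -> V=8
t=8: input=0 -> V=5
t=9: input=0 -> V=3
t=10: input=2 -> V=10
t=11: input=2 -> V=0 FIRE
t=12: input=4 -> V=0 FIRE
t=13: input=2 -> V=8

Answer: 2 1 5 1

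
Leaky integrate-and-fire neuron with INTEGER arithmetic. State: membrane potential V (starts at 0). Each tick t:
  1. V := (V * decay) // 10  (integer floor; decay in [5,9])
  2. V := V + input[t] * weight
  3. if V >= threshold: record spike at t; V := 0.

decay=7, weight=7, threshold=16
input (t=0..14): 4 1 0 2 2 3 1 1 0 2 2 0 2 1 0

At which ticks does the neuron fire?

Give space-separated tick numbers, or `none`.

Answer: 0 3 5 9 12

Derivation:
t=0: input=4 -> V=0 FIRE
t=1: input=1 -> V=7
t=2: input=0 -> V=4
t=3: input=2 -> V=0 FIRE
t=4: input=2 -> V=14
t=5: input=3 -> V=0 FIRE
t=6: input=1 -> V=7
t=7: input=1 -> V=11
t=8: input=0 -> V=7
t=9: input=2 -> V=0 FIRE
t=10: input=2 -> V=14
t=11: input=0 -> V=9
t=12: input=2 -> V=0 FIRE
t=13: input=1 -> V=7
t=14: input=0 -> V=4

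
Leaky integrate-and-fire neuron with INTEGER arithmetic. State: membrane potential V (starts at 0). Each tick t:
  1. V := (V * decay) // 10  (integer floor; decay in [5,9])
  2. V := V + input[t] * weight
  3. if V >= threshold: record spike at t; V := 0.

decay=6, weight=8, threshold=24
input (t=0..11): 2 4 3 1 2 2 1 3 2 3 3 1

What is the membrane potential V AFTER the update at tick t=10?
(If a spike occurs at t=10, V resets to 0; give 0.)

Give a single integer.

t=0: input=2 -> V=16
t=1: input=4 -> V=0 FIRE
t=2: input=3 -> V=0 FIRE
t=3: input=1 -> V=8
t=4: input=2 -> V=20
t=5: input=2 -> V=0 FIRE
t=6: input=1 -> V=8
t=7: input=3 -> V=0 FIRE
t=8: input=2 -> V=16
t=9: input=3 -> V=0 FIRE
t=10: input=3 -> V=0 FIRE
t=11: input=1 -> V=8

Answer: 0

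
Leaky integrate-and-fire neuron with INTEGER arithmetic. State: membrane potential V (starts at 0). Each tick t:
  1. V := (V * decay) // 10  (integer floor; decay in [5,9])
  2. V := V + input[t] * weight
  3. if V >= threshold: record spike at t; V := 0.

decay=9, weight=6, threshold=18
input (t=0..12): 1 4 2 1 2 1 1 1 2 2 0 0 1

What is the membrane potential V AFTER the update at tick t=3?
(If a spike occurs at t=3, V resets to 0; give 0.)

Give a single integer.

t=0: input=1 -> V=6
t=1: input=4 -> V=0 FIRE
t=2: input=2 -> V=12
t=3: input=1 -> V=16
t=4: input=2 -> V=0 FIRE
t=5: input=1 -> V=6
t=6: input=1 -> V=11
t=7: input=1 -> V=15
t=8: input=2 -> V=0 FIRE
t=9: input=2 -> V=12
t=10: input=0 -> V=10
t=11: input=0 -> V=9
t=12: input=1 -> V=14

Answer: 16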